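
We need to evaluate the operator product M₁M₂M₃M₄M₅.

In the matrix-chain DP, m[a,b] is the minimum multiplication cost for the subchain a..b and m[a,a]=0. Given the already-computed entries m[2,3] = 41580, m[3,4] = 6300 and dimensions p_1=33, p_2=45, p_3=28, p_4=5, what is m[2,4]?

13725

m[2,4] = min over k∈[2,3] of m[2,k]+m[k+1,4]+p_{1}·p_k·p_{4}.
k=2: 0 + 6300 + 33·45·5 = 13725; k=3: 41580 + 0 + 33·28·5 = 46200.
Minimum: 13725 at k=2.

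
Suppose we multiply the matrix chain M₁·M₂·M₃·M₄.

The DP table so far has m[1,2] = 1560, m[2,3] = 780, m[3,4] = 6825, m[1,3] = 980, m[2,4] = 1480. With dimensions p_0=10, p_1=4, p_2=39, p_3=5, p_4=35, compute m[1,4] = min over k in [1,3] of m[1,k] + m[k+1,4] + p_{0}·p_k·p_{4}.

2730

m[1,4] = min over k∈[1,3] of m[1,k]+m[k+1,4]+p_{0}·p_k·p_{4}.
k=1: 0 + 1480 + 10·4·35 = 2880; k=2: 1560 + 6825 + 10·39·35 = 22035; k=3: 980 + 0 + 10·5·35 = 2730.
Minimum: 2730 at k=3.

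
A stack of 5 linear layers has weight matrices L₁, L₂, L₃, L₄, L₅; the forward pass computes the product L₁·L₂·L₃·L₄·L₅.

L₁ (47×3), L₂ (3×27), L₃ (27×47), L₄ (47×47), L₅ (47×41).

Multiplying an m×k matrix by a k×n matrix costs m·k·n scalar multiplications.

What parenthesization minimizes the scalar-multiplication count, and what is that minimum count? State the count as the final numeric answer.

Adjacent pairs: L₁L₂ = 47·3·27 = 3807; L₂L₃ = 3·27·47 = 3807; L₃L₄ = 27·47·47 = 59643; L₄L₅ = 47·47·41 = 90569.
Length 3: L₁..L₃: k=1: 0+3807+47·3·47=10434; k=2: 3807+0+47·27·47=63450 → min 10434 | L₂..L₄: k=2: 0+59643+3·27·47=63450; k=3: 3807+0+3·47·47=10434 → min 10434 | L₃..L₅: k=3: 0+90569+27·47·41=142598; k=4: 59643+0+27·47·41=111672 → min 111672.
Length 4: L₁..L₄: k=1: 0+10434+47·3·47=17061; k=2: 3807+59643+47·27·47=123093; k=3: 10434+0+47·47·47=114257 → min 17061 | L₂..L₅: k=2: 0+111672+3·27·41=114993; k=3: 3807+90569+3·47·41=100157; k=4: 10434+0+3·47·41=16215 → min 16215.
Length 5: L₁..L₅: k=1: 0+16215+47·3·41=21996; k=2: 3807+111672+47·27·41=167508; k=3: 10434+90569+47·47·41=191572; k=4: 17061+0+47·47·41=107630 → min 21996.
Optimal parenthesization: (L₁·(((L₂·L₃)·L₄)·L₅)) with cost 21996.

21996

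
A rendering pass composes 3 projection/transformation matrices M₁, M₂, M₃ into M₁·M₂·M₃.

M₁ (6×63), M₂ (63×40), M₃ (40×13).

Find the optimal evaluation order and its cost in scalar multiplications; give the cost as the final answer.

(M₁·(M₂·M₃)): cost 37674.
((M₁·M₂)·M₃): cost 18240.
Optimal: ((M₁·M₂)·M₃) with cost 18240.

18240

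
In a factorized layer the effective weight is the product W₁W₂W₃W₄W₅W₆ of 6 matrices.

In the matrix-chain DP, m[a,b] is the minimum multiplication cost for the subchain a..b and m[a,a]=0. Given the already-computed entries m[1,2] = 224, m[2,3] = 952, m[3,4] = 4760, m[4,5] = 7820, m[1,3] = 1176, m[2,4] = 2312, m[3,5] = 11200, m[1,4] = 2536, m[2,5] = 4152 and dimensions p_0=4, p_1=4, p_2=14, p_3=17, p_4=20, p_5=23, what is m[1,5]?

m[1,5] = min over k∈[1,4] of m[1,k]+m[k+1,5]+p_{0}·p_k·p_{5}.
k=1: 0 + 4152 + 4·4·23 = 4520; k=2: 224 + 11200 + 4·14·23 = 12712; k=3: 1176 + 7820 + 4·17·23 = 10560; k=4: 2536 + 0 + 4·20·23 = 4376.
Minimum: 4376 at k=4.

4376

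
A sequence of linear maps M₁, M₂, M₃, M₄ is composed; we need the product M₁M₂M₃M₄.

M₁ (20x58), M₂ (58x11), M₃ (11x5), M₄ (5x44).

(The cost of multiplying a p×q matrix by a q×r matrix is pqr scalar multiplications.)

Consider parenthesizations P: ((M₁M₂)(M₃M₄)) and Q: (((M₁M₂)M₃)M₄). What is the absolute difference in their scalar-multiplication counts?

6600

Order P = ((M₁M₂)(M₃M₄)): (M₁M₂): 20×58 by 58×11 → 20×11, cost 20·58·11 = 12760; (M₃M₄): 11×5 by 5×44 → 11×44, cost 11·5·44 = 2420; ((M₁M₂)(M₃M₄)): 20×11 by 11×44 → 20×44, cost 20·11·44 = 9680; cumulative 24860. Total 24860.
Order Q = (((M₁M₂)M₃)M₄): (M₁M₂): 20×58 by 58×11 → 20×11, cost 20·58·11 = 12760; ((M₁M₂)M₃): 20×11 by 11×5 → 20×5, cost 20·11·5 = 1100; cumulative 13860; (((M₁M₂)M₃)M₄): 20×5 by 5×44 → 20×44, cost 20·5·44 = 4400; cumulative 18260. Total 18260.
Difference: |24860 − 18260| = 6600.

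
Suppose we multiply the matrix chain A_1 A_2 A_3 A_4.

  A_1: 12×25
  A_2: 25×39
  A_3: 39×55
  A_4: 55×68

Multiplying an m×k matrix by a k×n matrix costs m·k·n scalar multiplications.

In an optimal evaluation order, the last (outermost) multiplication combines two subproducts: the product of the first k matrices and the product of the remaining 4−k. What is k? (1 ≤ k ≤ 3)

Adjacent pairs: A_1A_2 = 12·25·39 = 11700; A_2A_3 = 25·39·55 = 53625; A_3A_4 = 39·55·68 = 145860.
Length 3: A_1..A_3: k=1: 0+53625+12·25·55=70125; k=2: 11700+0+12·39·55=37440 → min 37440 | A_2..A_4: k=2: 0+145860+25·39·68=212160; k=3: 53625+0+25·55·68=147125 → min 147125.
Top-level splits: k=1: (A_1..A_1)·(A_2..A_4) → 0+147125+12·25·68 = 167525; k=2: (A_1..A_2)·(A_3..A_4) → 11700+145860+12·39·68 = 189384; k=3: (A_1..A_3)·(A_4..A_4) → 37440+0+12·55·68 = 82320.
Best split is after A_3, i.e. k = 3.

3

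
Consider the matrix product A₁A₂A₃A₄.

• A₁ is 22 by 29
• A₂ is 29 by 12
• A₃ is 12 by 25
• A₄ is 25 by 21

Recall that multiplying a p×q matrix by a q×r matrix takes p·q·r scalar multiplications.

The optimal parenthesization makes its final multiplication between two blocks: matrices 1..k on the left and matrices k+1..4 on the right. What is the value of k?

2

Adjacent pairs: A₁A₂ = 22·29·12 = 7656; A₂A₃ = 29·12·25 = 8700; A₃A₄ = 12·25·21 = 6300.
Length 3: A₁..A₃: k=1: 0+8700+22·29·25=24650; k=2: 7656+0+22·12·25=14256 → min 14256 | A₂..A₄: k=2: 0+6300+29·12·21=13608; k=3: 8700+0+29·25·21=23925 → min 13608.
Top-level splits: k=1: (A₁..A₁)·(A₂..A₄) → 0+13608+22·29·21 = 27006; k=2: (A₁..A₂)·(A₃..A₄) → 7656+6300+22·12·21 = 19500; k=3: (A₁..A₃)·(A₄..A₄) → 14256+0+22·25·21 = 25806.
Best split is after A₂, i.e. k = 2.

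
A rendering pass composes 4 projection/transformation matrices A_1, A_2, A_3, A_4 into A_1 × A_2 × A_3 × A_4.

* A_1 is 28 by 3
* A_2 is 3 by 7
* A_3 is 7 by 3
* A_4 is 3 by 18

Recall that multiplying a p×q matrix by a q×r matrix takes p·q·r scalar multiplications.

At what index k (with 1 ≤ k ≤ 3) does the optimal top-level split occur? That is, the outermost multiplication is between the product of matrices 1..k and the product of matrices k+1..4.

1

Adjacent pairs: A_1A_2 = 28·3·7 = 588; A_2A_3 = 3·7·3 = 63; A_3A_4 = 7·3·18 = 378.
Length 3: A_1..A_3: k=1: 0+63+28·3·3=315; k=2: 588+0+28·7·3=1176 → min 315 | A_2..A_4: k=2: 0+378+3·7·18=756; k=3: 63+0+3·3·18=225 → min 225.
Top-level splits: k=1: (A_1..A_1)·(A_2..A_4) → 0+225+28·3·18 = 1737; k=2: (A_1..A_2)·(A_3..A_4) → 588+378+28·7·18 = 4494; k=3: (A_1..A_3)·(A_4..A_4) → 315+0+28·3·18 = 1827.
Best split is after A_1, i.e. k = 1.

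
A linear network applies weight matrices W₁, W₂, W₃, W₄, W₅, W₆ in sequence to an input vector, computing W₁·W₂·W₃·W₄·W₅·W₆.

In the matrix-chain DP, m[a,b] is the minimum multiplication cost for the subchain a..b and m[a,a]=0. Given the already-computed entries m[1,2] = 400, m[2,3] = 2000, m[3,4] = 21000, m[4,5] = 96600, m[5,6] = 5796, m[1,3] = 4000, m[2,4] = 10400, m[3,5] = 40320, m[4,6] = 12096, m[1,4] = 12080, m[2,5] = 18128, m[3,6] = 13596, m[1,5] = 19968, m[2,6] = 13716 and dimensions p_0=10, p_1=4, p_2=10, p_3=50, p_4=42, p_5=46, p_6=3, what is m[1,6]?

13836

m[1,6] = min over k∈[1,5] of m[1,k]+m[k+1,6]+p_{0}·p_k·p_{6}.
k=1: 0 + 13716 + 10·4·3 = 13836; k=2: 400 + 13596 + 10·10·3 = 14296; k=3: 4000 + 12096 + 10·50·3 = 17596; k=4: 12080 + 5796 + 10·42·3 = 19136; k=5: 19968 + 0 + 10·46·3 = 21348.
Minimum: 13836 at k=1.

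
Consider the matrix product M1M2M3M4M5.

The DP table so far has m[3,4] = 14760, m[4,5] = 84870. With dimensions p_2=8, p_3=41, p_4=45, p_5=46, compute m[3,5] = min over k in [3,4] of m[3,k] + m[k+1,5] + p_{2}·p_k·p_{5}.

31320

m[3,5] = min over k∈[3,4] of m[3,k]+m[k+1,5]+p_{2}·p_k·p_{5}.
k=3: 0 + 84870 + 8·41·46 = 99958; k=4: 14760 + 0 + 8·45·46 = 31320.
Minimum: 31320 at k=4.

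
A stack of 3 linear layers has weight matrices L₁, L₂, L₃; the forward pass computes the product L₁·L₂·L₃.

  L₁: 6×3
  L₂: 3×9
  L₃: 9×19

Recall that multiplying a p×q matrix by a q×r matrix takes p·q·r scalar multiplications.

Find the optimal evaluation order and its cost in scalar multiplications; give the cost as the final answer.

(L₁·(L₂·L₃)): cost 855.
((L₁·L₂)·L₃): cost 1188.
Optimal: (L₁·(L₂·L₃)) with cost 855.

855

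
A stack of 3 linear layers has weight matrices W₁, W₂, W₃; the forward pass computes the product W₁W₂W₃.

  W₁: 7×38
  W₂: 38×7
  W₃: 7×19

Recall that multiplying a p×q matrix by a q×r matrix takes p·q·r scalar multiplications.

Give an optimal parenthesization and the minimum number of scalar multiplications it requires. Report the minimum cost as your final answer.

2793

(W₁(W₂W₃)): cost 10108.
((W₁W₂)W₃): cost 2793.
Optimal: ((W₁W₂)W₃) with cost 2793.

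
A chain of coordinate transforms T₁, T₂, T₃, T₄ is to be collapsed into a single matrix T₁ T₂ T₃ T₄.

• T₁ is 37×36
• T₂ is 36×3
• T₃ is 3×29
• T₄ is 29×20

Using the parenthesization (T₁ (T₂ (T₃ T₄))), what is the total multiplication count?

(T₃ T₄): 3×29 by 29×20 → 3×20, cost 3·29·20 = 1740
(T₂ (T₃ T₄)): 36×3 by 3×20 → 36×20, cost 36·3·20 = 2160; cumulative 3900
(T₁ (T₂ (T₃ T₄))): 37×36 by 36×20 → 37×20, cost 37·36·20 = 26640; cumulative 30540
Total: 30540 scalar multiplications.

30540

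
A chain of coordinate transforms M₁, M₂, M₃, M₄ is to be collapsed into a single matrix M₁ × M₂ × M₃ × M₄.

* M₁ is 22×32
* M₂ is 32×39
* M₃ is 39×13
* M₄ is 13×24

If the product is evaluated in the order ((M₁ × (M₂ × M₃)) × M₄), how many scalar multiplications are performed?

32240

(M₂ × M₃): 32×39 by 39×13 → 32×13, cost 32·39·13 = 16224
(M₁ × (M₂ × M₃)): 22×32 by 32×13 → 22×13, cost 22·32·13 = 9152; cumulative 25376
((M₁ × (M₂ × M₃)) × M₄): 22×13 by 13×24 → 22×24, cost 22·13·24 = 6864; cumulative 32240
Total: 32240 scalar multiplications.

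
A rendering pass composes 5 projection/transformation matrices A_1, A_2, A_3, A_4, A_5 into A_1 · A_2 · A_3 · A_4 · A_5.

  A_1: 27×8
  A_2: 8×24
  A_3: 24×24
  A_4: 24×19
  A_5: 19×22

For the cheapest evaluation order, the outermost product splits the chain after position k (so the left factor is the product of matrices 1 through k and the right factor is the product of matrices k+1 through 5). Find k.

1

Adjacent pairs: A_1A_2 = 27·8·24 = 5184; A_2A_3 = 8·24·24 = 4608; A_3A_4 = 24·24·19 = 10944; A_4A_5 = 24·19·22 = 10032.
Length 3: A_1..A_3: k=1: 0+4608+27·8·24=9792; k=2: 5184+0+27·24·24=20736 → min 9792 | A_2..A_4: k=2: 0+10944+8·24·19=14592; k=3: 4608+0+8·24·19=8256 → min 8256 | A_3..A_5: k=3: 0+10032+24·24·22=22704; k=4: 10944+0+24·19·22=20976 → min 20976.
Length 4: A_1..A_4: k=1: 0+8256+27·8·19=12360; k=2: 5184+10944+27·24·19=28440; k=3: 9792+0+27·24·19=22104 → min 12360 | A_2..A_5: k=2: 0+20976+8·24·22=25200; k=3: 4608+10032+8·24·22=18864; k=4: 8256+0+8·19·22=11600 → min 11600.
Top-level splits: k=1: (A_1..A_1)·(A_2..A_5) → 0+11600+27·8·22 = 16352; k=2: (A_1..A_2)·(A_3..A_5) → 5184+20976+27·24·22 = 40416; k=3: (A_1..A_3)·(A_4..A_5) → 9792+10032+27·24·22 = 34080; k=4: (A_1..A_4)·(A_5..A_5) → 12360+0+27·19·22 = 23646.
Best split is after A_1, i.e. k = 1.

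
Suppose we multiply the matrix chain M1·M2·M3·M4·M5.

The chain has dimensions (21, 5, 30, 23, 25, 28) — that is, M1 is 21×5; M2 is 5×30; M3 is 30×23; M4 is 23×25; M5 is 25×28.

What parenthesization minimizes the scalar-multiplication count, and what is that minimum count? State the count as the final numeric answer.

Adjacent pairs: M1M2 = 21·5·30 = 3150; M2M3 = 5·30·23 = 3450; M3M4 = 30·23·25 = 17250; M4M5 = 23·25·28 = 16100.
Length 3: M1..M3: k=1: 0+3450+21·5·23=5865; k=2: 3150+0+21·30·23=17640 → min 5865 | M2..M4: k=2: 0+17250+5·30·25=21000; k=3: 3450+0+5·23·25=6325 → min 6325 | M3..M5: k=3: 0+16100+30·23·28=35420; k=4: 17250+0+30·25·28=38250 → min 35420.
Length 4: M1..M4: k=1: 0+6325+21·5·25=8950; k=2: 3150+17250+21·30·25=36150; k=3: 5865+0+21·23·25=17940 → min 8950 | M2..M5: k=2: 0+35420+5·30·28=39620; k=3: 3450+16100+5·23·28=22770; k=4: 6325+0+5·25·28=9825 → min 9825.
Length 5: M1..M5: k=1: 0+9825+21·5·28=12765; k=2: 3150+35420+21·30·28=56210; k=3: 5865+16100+21·23·28=35489; k=4: 8950+0+21·25·28=23650 → min 12765.
Optimal parenthesization: (M1·(((M2·M3)·M4)·M5)) with cost 12765.

12765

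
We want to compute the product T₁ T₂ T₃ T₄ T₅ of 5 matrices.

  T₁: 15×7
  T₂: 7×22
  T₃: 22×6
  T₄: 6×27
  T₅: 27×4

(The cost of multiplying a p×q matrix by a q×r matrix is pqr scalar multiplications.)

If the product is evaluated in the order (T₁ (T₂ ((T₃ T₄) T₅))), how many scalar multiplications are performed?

(T₃ T₄): 22×6 by 6×27 → 22×27, cost 22·6·27 = 3564
((T₃ T₄) T₅): 22×27 by 27×4 → 22×4, cost 22·27·4 = 2376; cumulative 5940
(T₂ ((T₃ T₄) T₅)): 7×22 by 22×4 → 7×4, cost 7·22·4 = 616; cumulative 6556
(T₁ (T₂ ((T₃ T₄) T₅))): 15×7 by 7×4 → 15×4, cost 15·7·4 = 420; cumulative 6976
Total: 6976 scalar multiplications.

6976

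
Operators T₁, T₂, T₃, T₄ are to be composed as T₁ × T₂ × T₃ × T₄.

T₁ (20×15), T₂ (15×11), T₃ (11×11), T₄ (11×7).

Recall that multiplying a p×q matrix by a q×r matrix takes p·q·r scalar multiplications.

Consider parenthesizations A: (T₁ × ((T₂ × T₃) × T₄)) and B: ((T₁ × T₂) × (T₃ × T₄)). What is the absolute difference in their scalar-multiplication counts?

Order A = (T₁ × ((T₂ × T₃) × T₄)): (T₂ × T₃): 15×11 by 11×11 → 15×11, cost 15·11·11 = 1815; ((T₂ × T₃) × T₄): 15×11 by 11×7 → 15×7, cost 15·11·7 = 1155; cumulative 2970; (T₁ × ((T₂ × T₃) × T₄)): 20×15 by 15×7 → 20×7, cost 20·15·7 = 2100; cumulative 5070. Total 5070.
Order B = ((T₁ × T₂) × (T₃ × T₄)): (T₁ × T₂): 20×15 by 15×11 → 20×11, cost 20·15·11 = 3300; (T₃ × T₄): 11×11 by 11×7 → 11×7, cost 11·11·7 = 847; ((T₁ × T₂) × (T₃ × T₄)): 20×11 by 11×7 → 20×7, cost 20·11·7 = 1540; cumulative 5687. Total 5687.
Difference: |5070 − 5687| = 617.

617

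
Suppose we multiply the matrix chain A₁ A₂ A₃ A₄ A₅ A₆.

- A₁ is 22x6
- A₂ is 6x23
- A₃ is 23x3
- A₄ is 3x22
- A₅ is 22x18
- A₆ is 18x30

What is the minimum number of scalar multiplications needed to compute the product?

Adjacent pairs: A₁A₂ = 22·6·23 = 3036; A₂A₃ = 6·23·3 = 414; A₃A₄ = 23·3·22 = 1518; A₄A₅ = 3·22·18 = 1188; A₅A₆ = 22·18·30 = 11880.
Length 3: A₁..A₃: k=1: 0+414+22·6·3=810; k=2: 3036+0+22·23·3=4554 → min 810 | A₂..A₄: k=2: 0+1518+6·23·22=4554; k=3: 414+0+6·3·22=810 → min 810 | A₃..A₅: k=3: 0+1188+23·3·18=2430; k=4: 1518+0+23·22·18=10626 → min 2430 | A₄..A₆: k=4: 0+11880+3·22·30=13860; k=5: 1188+0+3·18·30=2808 → min 2808.
Length 4: A₁..A₄: k=1: 0+810+22·6·22=3714; k=2: 3036+1518+22·23·22=15686; k=3: 810+0+22·3·22=2262 → min 2262 | A₂..A₅: k=2: 0+2430+6·23·18=4914; k=3: 414+1188+6·3·18=1926; k=4: 810+0+6·22·18=3186 → min 1926 | A₃..A₆: k=3: 0+2808+23·3·30=4878; k=4: 1518+11880+23·22·30=28578; k=5: 2430+0+23·18·30=14850 → min 4878.
Length 5: A₁..A₅: k=1: 0+1926+22·6·18=4302; k=2: 3036+2430+22·23·18=14574; k=3: 810+1188+22·3·18=3186; k=4: 2262+0+22·22·18=10974 → min 3186 | A₂..A₆: k=2: 0+4878+6·23·30=9018; k=3: 414+2808+6·3·30=3762; k=4: 810+11880+6·22·30=16650; k=5: 1926+0+6·18·30=5166 → min 3762.
Length 6: A₁..A₆: k=1: 0+3762+22·6·30=7722; k=2: 3036+4878+22·23·30=23094; k=3: 810+2808+22·3·30=5598; k=4: 2262+11880+22·22·30=28662; k=5: 3186+0+22·18·30=15066 → min 5598.
Optimal order: ((A₁ (A₂ A₃)) ((A₄ A₅) A₆)) with cost 5598.

5598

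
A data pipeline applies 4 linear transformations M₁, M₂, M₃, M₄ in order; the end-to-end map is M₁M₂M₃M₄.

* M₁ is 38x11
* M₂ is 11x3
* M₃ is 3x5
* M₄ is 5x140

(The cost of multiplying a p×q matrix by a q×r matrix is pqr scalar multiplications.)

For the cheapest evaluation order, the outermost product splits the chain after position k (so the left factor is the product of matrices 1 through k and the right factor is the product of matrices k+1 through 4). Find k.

2

Adjacent pairs: M₁M₂ = 38·11·3 = 1254; M₂M₃ = 11·3·5 = 165; M₃M₄ = 3·5·140 = 2100.
Length 3: M₁..M₃: k=1: 0+165+38·11·5=2255; k=2: 1254+0+38·3·5=1824 → min 1824 | M₂..M₄: k=2: 0+2100+11·3·140=6720; k=3: 165+0+11·5·140=7865 → min 6720.
Top-level splits: k=1: (M₁..M₁)·(M₂..M₄) → 0+6720+38·11·140 = 65240; k=2: (M₁..M₂)·(M₃..M₄) → 1254+2100+38·3·140 = 19314; k=3: (M₁..M₃)·(M₄..M₄) → 1824+0+38·5·140 = 28424.
Best split is after M₂, i.e. k = 2.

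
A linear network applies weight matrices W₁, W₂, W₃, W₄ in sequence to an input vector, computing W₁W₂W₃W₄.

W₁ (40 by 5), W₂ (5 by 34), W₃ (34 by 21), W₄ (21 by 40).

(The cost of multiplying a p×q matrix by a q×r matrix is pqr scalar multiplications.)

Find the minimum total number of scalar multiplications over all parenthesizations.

15770

Adjacent pairs: W₁W₂ = 40·5·34 = 6800; W₂W₃ = 5·34·21 = 3570; W₃W₄ = 34·21·40 = 28560.
Length 3: W₁..W₃: k=1: 0+3570+40·5·21=7770; k=2: 6800+0+40·34·21=35360 → min 7770 | W₂..W₄: k=2: 0+28560+5·34·40=35360; k=3: 3570+0+5·21·40=7770 → min 7770.
Length 4: W₁..W₄: k=1: 0+7770+40·5·40=15770; k=2: 6800+28560+40·34·40=89760; k=3: 7770+0+40·21·40=41370 → min 15770.
Optimal order: (W₁((W₂W₃)W₄)) with cost 15770.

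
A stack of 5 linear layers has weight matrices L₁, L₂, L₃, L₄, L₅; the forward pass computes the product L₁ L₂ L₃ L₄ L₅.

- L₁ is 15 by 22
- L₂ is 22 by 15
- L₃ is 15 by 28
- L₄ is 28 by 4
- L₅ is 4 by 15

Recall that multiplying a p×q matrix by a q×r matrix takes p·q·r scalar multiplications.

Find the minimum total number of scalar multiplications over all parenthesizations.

5220

Adjacent pairs: L₁L₂ = 15·22·15 = 4950; L₂L₃ = 22·15·28 = 9240; L₃L₄ = 15·28·4 = 1680; L₄L₅ = 28·4·15 = 1680.
Length 3: L₁..L₃: k=1: 0+9240+15·22·28=18480; k=2: 4950+0+15·15·28=11250 → min 11250 | L₂..L₄: k=2: 0+1680+22·15·4=3000; k=3: 9240+0+22·28·4=11704 → min 3000 | L₃..L₅: k=3: 0+1680+15·28·15=7980; k=4: 1680+0+15·4·15=2580 → min 2580.
Length 4: L₁..L₄: k=1: 0+3000+15·22·4=4320; k=2: 4950+1680+15·15·4=7530; k=3: 11250+0+15·28·4=12930 → min 4320 | L₂..L₅: k=2: 0+2580+22·15·15=7530; k=3: 9240+1680+22·28·15=20160; k=4: 3000+0+22·4·15=4320 → min 4320.
Length 5: L₁..L₅: k=1: 0+4320+15·22·15=9270; k=2: 4950+2580+15·15·15=10905; k=3: 11250+1680+15·28·15=19230; k=4: 4320+0+15·4·15=5220 → min 5220.
Optimal order: ((L₁ (L₂ (L₃ L₄))) L₅) with cost 5220.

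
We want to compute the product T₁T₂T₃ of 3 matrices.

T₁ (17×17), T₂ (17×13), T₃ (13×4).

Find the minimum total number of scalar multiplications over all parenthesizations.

Order (T₁(T₂T₃)): (T₂T₃): 17×13 by 13×4 → 17×4, cost 17·13·4 = 884; (T₁(T₂T₃)): 17×17 by 17×4 → 17×4, cost 17·17·4 = 1156; cumulative 2040. Total 2040.
Order ((T₁T₂)T₃): (T₁T₂): 17×17 by 17×13 → 17×13, cost 17·17·13 = 3757; ((T₁T₂)T₃): 17×13 by 13×4 → 17×4, cost 17·13·4 = 884; cumulative 4641. Total 4641.
Minimum: 2040.

2040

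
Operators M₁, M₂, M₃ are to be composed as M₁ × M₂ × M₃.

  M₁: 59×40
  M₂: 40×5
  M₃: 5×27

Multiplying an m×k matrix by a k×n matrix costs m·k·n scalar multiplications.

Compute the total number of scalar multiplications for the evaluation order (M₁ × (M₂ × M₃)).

(M₂ × M₃): 40×5 by 5×27 → 40×27, cost 40·5·27 = 5400
(M₁ × (M₂ × M₃)): 59×40 by 40×27 → 59×27, cost 59·40·27 = 63720; cumulative 69120
Total: 69120 scalar multiplications.

69120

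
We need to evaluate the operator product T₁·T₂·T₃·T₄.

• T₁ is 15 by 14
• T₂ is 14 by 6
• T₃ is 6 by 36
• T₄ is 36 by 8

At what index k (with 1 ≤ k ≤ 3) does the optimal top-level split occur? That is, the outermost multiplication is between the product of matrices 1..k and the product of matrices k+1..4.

2

Adjacent pairs: T₁T₂ = 15·14·6 = 1260; T₂T₃ = 14·6·36 = 3024; T₃T₄ = 6·36·8 = 1728.
Length 3: T₁..T₃: k=1: 0+3024+15·14·36=10584; k=2: 1260+0+15·6·36=4500 → min 4500 | T₂..T₄: k=2: 0+1728+14·6·8=2400; k=3: 3024+0+14·36·8=7056 → min 2400.
Top-level splits: k=1: (T₁..T₁)·(T₂..T₄) → 0+2400+15·14·8 = 4080; k=2: (T₁..T₂)·(T₃..T₄) → 1260+1728+15·6·8 = 3708; k=3: (T₁..T₃)·(T₄..T₄) → 4500+0+15·36·8 = 8820.
Best split is after T₂, i.e. k = 2.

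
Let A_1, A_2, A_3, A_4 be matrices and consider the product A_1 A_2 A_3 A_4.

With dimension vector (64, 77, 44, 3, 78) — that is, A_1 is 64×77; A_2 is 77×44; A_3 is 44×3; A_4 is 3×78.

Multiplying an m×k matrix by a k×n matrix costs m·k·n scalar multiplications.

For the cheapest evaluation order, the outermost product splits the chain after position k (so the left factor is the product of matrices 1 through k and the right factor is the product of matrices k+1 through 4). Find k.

Adjacent pairs: A_1A_2 = 64·77·44 = 216832; A_2A_3 = 77·44·3 = 10164; A_3A_4 = 44·3·78 = 10296.
Length 3: A_1..A_3: k=1: 0+10164+64·77·3=24948; k=2: 216832+0+64·44·3=225280 → min 24948 | A_2..A_4: k=2: 0+10296+77·44·78=274560; k=3: 10164+0+77·3·78=28182 → min 28182.
Top-level splits: k=1: (A_1..A_1)·(A_2..A_4) → 0+28182+64·77·78 = 412566; k=2: (A_1..A_2)·(A_3..A_4) → 216832+10296+64·44·78 = 446776; k=3: (A_1..A_3)·(A_4..A_4) → 24948+0+64·3·78 = 39924.
Best split is after A_3, i.e. k = 3.

3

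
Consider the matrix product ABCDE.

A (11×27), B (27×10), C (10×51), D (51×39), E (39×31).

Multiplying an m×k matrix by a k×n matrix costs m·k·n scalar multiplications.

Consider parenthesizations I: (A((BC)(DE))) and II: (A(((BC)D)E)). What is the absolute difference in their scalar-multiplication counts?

18000

Order I = (A((BC)(DE))): (BC): 27×10 by 10×51 → 27×51, cost 27·10·51 = 13770; (DE): 51×39 by 39×31 → 51×31, cost 51·39·31 = 61659; ((BC)(DE)): 27×51 by 51×31 → 27×31, cost 27·51·31 = 42687; cumulative 118116; (A((BC)(DE))): 11×27 by 27×31 → 11×31, cost 11·27·31 = 9207; cumulative 127323. Total 127323.
Order II = (A(((BC)D)E)): (BC): 27×10 by 10×51 → 27×51, cost 27·10·51 = 13770; ((BC)D): 27×51 by 51×39 → 27×39, cost 27·51·39 = 53703; cumulative 67473; (((BC)D)E): 27×39 by 39×31 → 27×31, cost 27·39·31 = 32643; cumulative 100116; (A(((BC)D)E)): 11×27 by 27×31 → 11×31, cost 11·27·31 = 9207; cumulative 109323. Total 109323.
Difference: |127323 − 109323| = 18000.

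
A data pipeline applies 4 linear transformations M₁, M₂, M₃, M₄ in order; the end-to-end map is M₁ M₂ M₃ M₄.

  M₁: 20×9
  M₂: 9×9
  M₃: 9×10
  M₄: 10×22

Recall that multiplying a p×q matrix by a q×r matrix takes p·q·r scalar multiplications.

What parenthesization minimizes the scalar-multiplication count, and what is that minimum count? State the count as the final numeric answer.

6750

Adjacent pairs: M₁M₂ = 20·9·9 = 1620; M₂M₃ = 9·9·10 = 810; M₃M₄ = 9·10·22 = 1980.
Length 3: M₁..M₃: k=1: 0+810+20·9·10=2610; k=2: 1620+0+20·9·10=3420 → min 2610 | M₂..M₄: k=2: 0+1980+9·9·22=3762; k=3: 810+0+9·10·22=2790 → min 2790.
Length 4: M₁..M₄: k=1: 0+2790+20·9·22=6750; k=2: 1620+1980+20·9·22=7560; k=3: 2610+0+20·10·22=7010 → min 6750.
Optimal parenthesization: (M₁ ((M₂ M₃) M₄)) with cost 6750.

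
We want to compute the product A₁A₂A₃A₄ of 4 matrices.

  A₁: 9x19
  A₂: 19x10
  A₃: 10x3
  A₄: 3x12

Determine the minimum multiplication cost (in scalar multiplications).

Adjacent pairs: A₁A₂ = 9·19·10 = 1710; A₂A₃ = 19·10·3 = 570; A₃A₄ = 10·3·12 = 360.
Length 3: A₁..A₃: k=1: 0+570+9·19·3=1083; k=2: 1710+0+9·10·3=1980 → min 1083 | A₂..A₄: k=2: 0+360+19·10·12=2640; k=3: 570+0+19·3·12=1254 → min 1254.
Length 4: A₁..A₄: k=1: 0+1254+9·19·12=3306; k=2: 1710+360+9·10·12=3150; k=3: 1083+0+9·3·12=1407 → min 1407.
Optimal order: ((A₁(A₂A₃))A₄) with cost 1407.

1407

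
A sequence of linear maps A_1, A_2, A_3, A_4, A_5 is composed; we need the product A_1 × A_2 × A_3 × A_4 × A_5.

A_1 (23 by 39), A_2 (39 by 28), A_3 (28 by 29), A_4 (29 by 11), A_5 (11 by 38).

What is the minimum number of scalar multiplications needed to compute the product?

40425

Adjacent pairs: A_1A_2 = 23·39·28 = 25116; A_2A_3 = 39·28·29 = 31668; A_3A_4 = 28·29·11 = 8932; A_4A_5 = 29·11·38 = 12122.
Length 3: A_1..A_3: k=1: 0+31668+23·39·29=57681; k=2: 25116+0+23·28·29=43792 → min 43792 | A_2..A_4: k=2: 0+8932+39·28·11=20944; k=3: 31668+0+39·29·11=44109 → min 20944 | A_3..A_5: k=3: 0+12122+28·29·38=42978; k=4: 8932+0+28·11·38=20636 → min 20636.
Length 4: A_1..A_4: k=1: 0+20944+23·39·11=30811; k=2: 25116+8932+23·28·11=41132; k=3: 43792+0+23·29·11=51129 → min 30811 | A_2..A_5: k=2: 0+20636+39·28·38=62132; k=3: 31668+12122+39·29·38=86768; k=4: 20944+0+39·11·38=37246 → min 37246.
Length 5: A_1..A_5: k=1: 0+37246+23·39·38=71332; k=2: 25116+20636+23·28·38=70224; k=3: 43792+12122+23·29·38=81260; k=4: 30811+0+23·11·38=40425 → min 40425.
Optimal order: ((A_1 × (A_2 × (A_3 × A_4))) × A_5) with cost 40425.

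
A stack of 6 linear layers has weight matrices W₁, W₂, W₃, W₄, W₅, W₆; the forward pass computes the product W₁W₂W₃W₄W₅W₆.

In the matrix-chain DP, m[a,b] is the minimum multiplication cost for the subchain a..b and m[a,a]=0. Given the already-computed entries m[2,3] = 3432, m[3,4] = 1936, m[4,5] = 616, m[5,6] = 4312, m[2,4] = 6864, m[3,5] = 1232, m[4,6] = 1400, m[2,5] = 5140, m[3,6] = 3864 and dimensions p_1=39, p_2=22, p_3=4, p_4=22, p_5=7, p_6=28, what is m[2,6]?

9200

m[2,6] = min over k∈[2,5] of m[2,k]+m[k+1,6]+p_{1}·p_k·p_{6}.
k=2: 0 + 3864 + 39·22·28 = 27888; k=3: 3432 + 1400 + 39·4·28 = 9200; k=4: 6864 + 4312 + 39·22·28 = 35200; k=5: 5140 + 0 + 39·7·28 = 12784.
Minimum: 9200 at k=3.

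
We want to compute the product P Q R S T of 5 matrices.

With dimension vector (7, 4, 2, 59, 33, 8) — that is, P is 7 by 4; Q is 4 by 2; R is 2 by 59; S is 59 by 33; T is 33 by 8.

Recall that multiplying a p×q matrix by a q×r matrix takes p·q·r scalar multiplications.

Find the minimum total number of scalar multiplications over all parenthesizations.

Adjacent pairs: PQ = 7·4·2 = 56; QR = 4·2·59 = 472; RS = 2·59·33 = 3894; ST = 59·33·8 = 15576.
Length 3: P..R: k=1: 0+472+7·4·59=2124; k=2: 56+0+7·2·59=882 → min 882 | Q..S: k=2: 0+3894+4·2·33=4158; k=3: 472+0+4·59·33=8260 → min 4158 | R..T: k=3: 0+15576+2·59·8=16520; k=4: 3894+0+2·33·8=4422 → min 4422.
Length 4: P..S: k=1: 0+4158+7·4·33=5082; k=2: 56+3894+7·2·33=4412; k=3: 882+0+7·59·33=14511 → min 4412 | Q..T: k=2: 0+4422+4·2·8=4486; k=3: 472+15576+4·59·8=17936; k=4: 4158+0+4·33·8=5214 → min 4486.
Length 5: P..T: k=1: 0+4486+7·4·8=4710; k=2: 56+4422+7·2·8=4590; k=3: 882+15576+7·59·8=19762; k=4: 4412+0+7·33·8=6260 → min 4590.
Optimal order: ((P Q) ((R S) T)) with cost 4590.

4590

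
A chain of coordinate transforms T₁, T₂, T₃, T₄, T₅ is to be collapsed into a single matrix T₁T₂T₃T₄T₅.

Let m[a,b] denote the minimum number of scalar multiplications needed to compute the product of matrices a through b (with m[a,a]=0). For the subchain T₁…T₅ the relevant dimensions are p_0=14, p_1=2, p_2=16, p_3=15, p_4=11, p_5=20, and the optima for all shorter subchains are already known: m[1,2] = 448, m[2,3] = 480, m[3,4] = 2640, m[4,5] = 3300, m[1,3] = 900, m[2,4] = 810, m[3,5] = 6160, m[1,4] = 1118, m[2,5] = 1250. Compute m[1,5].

1810

m[1,5] = min over k∈[1,4] of m[1,k]+m[k+1,5]+p_{0}·p_k·p_{5}.
k=1: 0 + 1250 + 14·2·20 = 1810; k=2: 448 + 6160 + 14·16·20 = 11088; k=3: 900 + 3300 + 14·15·20 = 8400; k=4: 1118 + 0 + 14·11·20 = 4198.
Minimum: 1810 at k=1.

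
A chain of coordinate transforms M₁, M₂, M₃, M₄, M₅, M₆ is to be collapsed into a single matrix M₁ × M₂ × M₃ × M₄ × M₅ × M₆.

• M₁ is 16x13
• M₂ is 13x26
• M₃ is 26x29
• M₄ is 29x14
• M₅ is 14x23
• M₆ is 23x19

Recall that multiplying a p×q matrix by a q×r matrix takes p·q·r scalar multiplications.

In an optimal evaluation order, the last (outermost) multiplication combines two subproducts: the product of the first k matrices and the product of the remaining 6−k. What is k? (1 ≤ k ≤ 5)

4

Adjacent pairs: M₁M₂ = 16·13·26 = 5408; M₂M₃ = 13·26·29 = 9802; M₃M₄ = 26·29·14 = 10556; M₄M₅ = 29·14·23 = 9338; M₅M₆ = 14·23·19 = 6118.
Length 3: M₁..M₃: k=1: 0+9802+16·13·29=15834; k=2: 5408+0+16·26·29=17472 → min 15834 | M₂..M₄: k=2: 0+10556+13·26·14=15288; k=3: 9802+0+13·29·14=15080 → min 15080 | M₃..M₅: k=3: 0+9338+26·29·23=26680; k=4: 10556+0+26·14·23=18928 → min 18928 | M₄..M₆: k=4: 0+6118+29·14·19=13832; k=5: 9338+0+29·23·19=22011 → min 13832.
Length 4: M₁..M₄: k=1: 0+15080+16·13·14=17992; k=2: 5408+10556+16·26·14=21788; k=3: 15834+0+16·29·14=22330 → min 17992 | M₂..M₅: k=2: 0+18928+13·26·23=26702; k=3: 9802+9338+13·29·23=27811; k=4: 15080+0+13·14·23=19266 → min 19266 | M₃..M₆: k=3: 0+13832+26·29·19=28158; k=4: 10556+6118+26·14·19=23590; k=5: 18928+0+26·23·19=30290 → min 23590.
Length 5: M₁..M₅: k=1: 0+19266+16·13·23=24050; k=2: 5408+18928+16·26·23=33904; k=3: 15834+9338+16·29·23=35844; k=4: 17992+0+16·14·23=23144 → min 23144 | M₂..M₆: k=2: 0+23590+13·26·19=30012; k=3: 9802+13832+13·29·19=30797; k=4: 15080+6118+13·14·19=24656; k=5: 19266+0+13·23·19=24947 → min 24656.
Top-level splits: k=1: (M₁..M₁)·(M₂..M₆) → 0+24656+16·13·19 = 28608; k=2: (M₁..M₂)·(M₃..M₆) → 5408+23590+16·26·19 = 36902; k=3: (M₁..M₃)·(M₄..M₆) → 15834+13832+16·29·19 = 38482; k=4: (M₁..M₄)·(M₅..M₆) → 17992+6118+16·14·19 = 28366; k=5: (M₁..M₅)·(M₆..M₆) → 23144+0+16·23·19 = 30136.
Best split is after M₄, i.e. k = 4.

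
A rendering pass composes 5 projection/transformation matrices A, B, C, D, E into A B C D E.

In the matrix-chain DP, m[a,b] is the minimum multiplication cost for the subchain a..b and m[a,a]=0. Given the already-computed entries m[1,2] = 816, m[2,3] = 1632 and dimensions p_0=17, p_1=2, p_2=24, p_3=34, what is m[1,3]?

m[1,3] = min over k∈[1,2] of m[1,k]+m[k+1,3]+p_{0}·p_k·p_{3}.
k=1: 0 + 1632 + 17·2·34 = 2788; k=2: 816 + 0 + 17·24·34 = 14688.
Minimum: 2788 at k=1.

2788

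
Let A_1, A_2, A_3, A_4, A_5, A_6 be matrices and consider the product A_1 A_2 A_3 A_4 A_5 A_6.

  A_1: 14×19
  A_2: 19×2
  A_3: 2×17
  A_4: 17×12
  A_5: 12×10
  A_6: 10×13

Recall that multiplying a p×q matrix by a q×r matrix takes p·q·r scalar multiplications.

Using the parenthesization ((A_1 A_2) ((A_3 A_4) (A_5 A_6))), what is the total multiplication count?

(A_1 A_2): 14×19 by 19×2 → 14×2, cost 14·19·2 = 532
(A_3 A_4): 2×17 by 17×12 → 2×12, cost 2·17·12 = 408
(A_5 A_6): 12×10 by 10×13 → 12×13, cost 12·10·13 = 1560
((A_3 A_4) (A_5 A_6)): 2×12 by 12×13 → 2×13, cost 2·12·13 = 312; cumulative 2280
((A_1 A_2) ((A_3 A_4) (A_5 A_6))): 14×2 by 2×13 → 14×13, cost 14·2·13 = 364; cumulative 3176
Total: 3176 scalar multiplications.

3176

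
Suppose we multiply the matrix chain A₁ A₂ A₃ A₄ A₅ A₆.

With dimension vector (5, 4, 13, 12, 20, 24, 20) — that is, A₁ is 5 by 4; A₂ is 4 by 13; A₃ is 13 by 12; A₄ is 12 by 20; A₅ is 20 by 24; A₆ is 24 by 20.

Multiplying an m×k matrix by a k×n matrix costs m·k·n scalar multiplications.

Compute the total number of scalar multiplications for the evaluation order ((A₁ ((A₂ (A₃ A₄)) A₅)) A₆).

(A₃ A₄): 13×12 by 12×20 → 13×20, cost 13·12·20 = 3120
(A₂ (A₃ A₄)): 4×13 by 13×20 → 4×20, cost 4·13·20 = 1040; cumulative 4160
((A₂ (A₃ A₄)) A₅): 4×20 by 20×24 → 4×24, cost 4·20·24 = 1920; cumulative 6080
(A₁ ((A₂ (A₃ A₄)) A₅)): 5×4 by 4×24 → 5×24, cost 5·4·24 = 480; cumulative 6560
((A₁ ((A₂ (A₃ A₄)) A₅)) A₆): 5×24 by 24×20 → 5×20, cost 5·24·20 = 2400; cumulative 8960
Total: 8960 scalar multiplications.

8960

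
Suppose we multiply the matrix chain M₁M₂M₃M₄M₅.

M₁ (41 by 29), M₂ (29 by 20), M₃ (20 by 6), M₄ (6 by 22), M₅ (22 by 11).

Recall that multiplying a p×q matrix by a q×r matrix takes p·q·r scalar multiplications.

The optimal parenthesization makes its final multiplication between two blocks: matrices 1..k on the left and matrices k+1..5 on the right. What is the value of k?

Adjacent pairs: M₁M₂ = 41·29·20 = 23780; M₂M₃ = 29·20·6 = 3480; M₃M₄ = 20·6·22 = 2640; M₄M₅ = 6·22·11 = 1452.
Length 3: M₁..M₃: k=1: 0+3480+41·29·6=10614; k=2: 23780+0+41·20·6=28700 → min 10614 | M₂..M₄: k=2: 0+2640+29·20·22=15400; k=3: 3480+0+29·6·22=7308 → min 7308 | M₃..M₅: k=3: 0+1452+20·6·11=2772; k=4: 2640+0+20·22·11=7480 → min 2772.
Length 4: M₁..M₄: k=1: 0+7308+41·29·22=33466; k=2: 23780+2640+41·20·22=44460; k=3: 10614+0+41·6·22=16026 → min 16026 | M₂..M₅: k=2: 0+2772+29·20·11=9152; k=3: 3480+1452+29·6·11=6846; k=4: 7308+0+29·22·11=14326 → min 6846.
Top-level splits: k=1: (M₁..M₁)·(M₂..M₅) → 0+6846+41·29·11 = 19925; k=2: (M₁..M₂)·(M₃..M₅) → 23780+2772+41·20·11 = 35572; k=3: (M₁..M₃)·(M₄..M₅) → 10614+1452+41·6·11 = 14772; k=4: (M₁..M₄)·(M₅..M₅) → 16026+0+41·22·11 = 25948.
Best split is after M₃, i.e. k = 3.

3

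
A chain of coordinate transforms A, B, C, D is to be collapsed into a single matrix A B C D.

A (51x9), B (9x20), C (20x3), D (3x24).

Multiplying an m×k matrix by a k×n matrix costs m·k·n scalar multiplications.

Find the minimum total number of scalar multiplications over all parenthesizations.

5589

Adjacent pairs: AB = 51·9·20 = 9180; BC = 9·20·3 = 540; CD = 20·3·24 = 1440.
Length 3: A..C: k=1: 0+540+51·9·3=1917; k=2: 9180+0+51·20·3=12240 → min 1917 | B..D: k=2: 0+1440+9·20·24=5760; k=3: 540+0+9·3·24=1188 → min 1188.
Length 4: A..D: k=1: 0+1188+51·9·24=12204; k=2: 9180+1440+51·20·24=35100; k=3: 1917+0+51·3·24=5589 → min 5589.
Optimal order: ((A (B C)) D) with cost 5589.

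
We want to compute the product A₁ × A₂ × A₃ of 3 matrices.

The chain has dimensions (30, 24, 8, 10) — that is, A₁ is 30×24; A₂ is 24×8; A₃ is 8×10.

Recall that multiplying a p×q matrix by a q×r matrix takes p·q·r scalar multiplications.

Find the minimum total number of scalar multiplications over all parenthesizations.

8160

Order (A₁ × (A₂ × A₃)): (A₂ × A₃): 24×8 by 8×10 → 24×10, cost 24·8·10 = 1920; (A₁ × (A₂ × A₃)): 30×24 by 24×10 → 30×10, cost 30·24·10 = 7200; cumulative 9120. Total 9120.
Order ((A₁ × A₂) × A₃): (A₁ × A₂): 30×24 by 24×8 → 30×8, cost 30·24·8 = 5760; ((A₁ × A₂) × A₃): 30×8 by 8×10 → 30×10, cost 30·8·10 = 2400; cumulative 8160. Total 8160.
Minimum: 8160.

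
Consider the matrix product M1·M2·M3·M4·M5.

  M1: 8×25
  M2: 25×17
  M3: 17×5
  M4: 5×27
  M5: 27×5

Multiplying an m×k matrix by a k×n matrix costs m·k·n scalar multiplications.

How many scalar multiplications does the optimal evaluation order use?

4000

Adjacent pairs: M1M2 = 8·25·17 = 3400; M2M3 = 25·17·5 = 2125; M3M4 = 17·5·27 = 2295; M4M5 = 5·27·5 = 675.
Length 3: M1..M3: k=1: 0+2125+8·25·5=3125; k=2: 3400+0+8·17·5=4080 → min 3125 | M2..M4: k=2: 0+2295+25·17·27=13770; k=3: 2125+0+25·5·27=5500 → min 5500 | M3..M5: k=3: 0+675+17·5·5=1100; k=4: 2295+0+17·27·5=4590 → min 1100.
Length 4: M1..M4: k=1: 0+5500+8·25·27=10900; k=2: 3400+2295+8·17·27=9367; k=3: 3125+0+8·5·27=4205 → min 4205 | M2..M5: k=2: 0+1100+25·17·5=3225; k=3: 2125+675+25·5·5=3425; k=4: 5500+0+25·27·5=8875 → min 3225.
Length 5: M1..M5: k=1: 0+3225+8·25·5=4225; k=2: 3400+1100+8·17·5=5180; k=3: 3125+675+8·5·5=4000; k=4: 4205+0+8·27·5=5285 → min 4000.
Optimal order: ((M1·(M2·M3))·(M4·M5)) with cost 4000.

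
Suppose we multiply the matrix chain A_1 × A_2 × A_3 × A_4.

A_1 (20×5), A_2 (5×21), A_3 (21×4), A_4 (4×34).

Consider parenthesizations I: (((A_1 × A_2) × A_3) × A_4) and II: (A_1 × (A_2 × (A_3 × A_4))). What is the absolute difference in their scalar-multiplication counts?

Order I = (((A_1 × A_2) × A_3) × A_4): (A_1 × A_2): 20×5 by 5×21 → 20×21, cost 20·5·21 = 2100; ((A_1 × A_2) × A_3): 20×21 by 21×4 → 20×4, cost 20·21·4 = 1680; cumulative 3780; (((A_1 × A_2) × A_3) × A_4): 20×4 by 4×34 → 20×34, cost 20·4·34 = 2720; cumulative 6500. Total 6500.
Order II = (A_1 × (A_2 × (A_3 × A_4))): (A_3 × A_4): 21×4 by 4×34 → 21×34, cost 21·4·34 = 2856; (A_2 × (A_3 × A_4)): 5×21 by 21×34 → 5×34, cost 5·21·34 = 3570; cumulative 6426; (A_1 × (A_2 × (A_3 × A_4))): 20×5 by 5×34 → 20×34, cost 20·5·34 = 3400; cumulative 9826. Total 9826.
Difference: |6500 − 9826| = 3326.

3326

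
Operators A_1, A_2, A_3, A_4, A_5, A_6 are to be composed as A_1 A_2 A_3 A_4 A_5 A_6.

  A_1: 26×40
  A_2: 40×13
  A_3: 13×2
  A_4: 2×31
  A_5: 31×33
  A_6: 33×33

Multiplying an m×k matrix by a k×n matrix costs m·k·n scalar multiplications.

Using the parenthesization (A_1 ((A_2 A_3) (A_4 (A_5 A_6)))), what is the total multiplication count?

(A_2 A_3): 40×13 by 13×2 → 40×2, cost 40·13·2 = 1040
(A_5 A_6): 31×33 by 33×33 → 31×33, cost 31·33·33 = 33759
(A_4 (A_5 A_6)): 2×31 by 31×33 → 2×33, cost 2·31·33 = 2046; cumulative 35805
((A_2 A_3) (A_4 (A_5 A_6))): 40×2 by 2×33 → 40×33, cost 40·2·33 = 2640; cumulative 39485
(A_1 ((A_2 A_3) (A_4 (A_5 A_6)))): 26×40 by 40×33 → 26×33, cost 26·40·33 = 34320; cumulative 73805
Total: 73805 scalar multiplications.

73805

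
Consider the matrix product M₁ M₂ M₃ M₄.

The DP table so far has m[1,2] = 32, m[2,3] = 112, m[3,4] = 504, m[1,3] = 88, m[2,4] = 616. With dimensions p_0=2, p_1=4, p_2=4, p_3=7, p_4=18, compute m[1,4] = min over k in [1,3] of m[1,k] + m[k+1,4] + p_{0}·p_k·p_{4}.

m[1,4] = min over k∈[1,3] of m[1,k]+m[k+1,4]+p_{0}·p_k·p_{4}.
k=1: 0 + 616 + 2·4·18 = 760; k=2: 32 + 504 + 2·4·18 = 680; k=3: 88 + 0 + 2·7·18 = 340.
Minimum: 340 at k=3.

340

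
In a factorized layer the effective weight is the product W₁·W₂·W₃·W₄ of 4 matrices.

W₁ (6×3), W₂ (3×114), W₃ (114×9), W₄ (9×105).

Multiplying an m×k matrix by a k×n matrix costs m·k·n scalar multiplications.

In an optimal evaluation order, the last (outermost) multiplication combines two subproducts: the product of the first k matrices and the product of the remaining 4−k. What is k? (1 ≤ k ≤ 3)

1

Adjacent pairs: W₁W₂ = 6·3·114 = 2052; W₂W₃ = 3·114·9 = 3078; W₃W₄ = 114·9·105 = 107730.
Length 3: W₁..W₃: k=1: 0+3078+6·3·9=3240; k=2: 2052+0+6·114·9=8208 → min 3240 | W₂..W₄: k=2: 0+107730+3·114·105=143640; k=3: 3078+0+3·9·105=5913 → min 5913.
Top-level splits: k=1: (W₁..W₁)·(W₂..W₄) → 0+5913+6·3·105 = 7803; k=2: (W₁..W₂)·(W₃..W₄) → 2052+107730+6·114·105 = 181602; k=3: (W₁..W₃)·(W₄..W₄) → 3240+0+6·9·105 = 8910.
Best split is after W₁, i.e. k = 1.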